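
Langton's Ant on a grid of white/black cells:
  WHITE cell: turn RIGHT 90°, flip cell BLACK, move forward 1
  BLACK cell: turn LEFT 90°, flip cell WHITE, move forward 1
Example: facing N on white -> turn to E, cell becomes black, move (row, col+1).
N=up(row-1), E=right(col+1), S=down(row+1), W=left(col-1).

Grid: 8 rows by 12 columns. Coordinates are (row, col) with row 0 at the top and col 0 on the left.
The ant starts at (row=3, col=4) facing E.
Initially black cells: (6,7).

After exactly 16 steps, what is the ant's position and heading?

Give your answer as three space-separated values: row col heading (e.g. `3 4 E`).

Answer: 3 4 E

Derivation:
Step 1: on WHITE (3,4): turn R to S, flip to black, move to (4,4). |black|=2
Step 2: on WHITE (4,4): turn R to W, flip to black, move to (4,3). |black|=3
Step 3: on WHITE (4,3): turn R to N, flip to black, move to (3,3). |black|=4
Step 4: on WHITE (3,3): turn R to E, flip to black, move to (3,4). |black|=5
Step 5: on BLACK (3,4): turn L to N, flip to white, move to (2,4). |black|=4
Step 6: on WHITE (2,4): turn R to E, flip to black, move to (2,5). |black|=5
Step 7: on WHITE (2,5): turn R to S, flip to black, move to (3,5). |black|=6
Step 8: on WHITE (3,5): turn R to W, flip to black, move to (3,4). |black|=7
Step 9: on WHITE (3,4): turn R to N, flip to black, move to (2,4). |black|=8
Step 10: on BLACK (2,4): turn L to W, flip to white, move to (2,3). |black|=7
Step 11: on WHITE (2,3): turn R to N, flip to black, move to (1,3). |black|=8
Step 12: on WHITE (1,3): turn R to E, flip to black, move to (1,4). |black|=9
Step 13: on WHITE (1,4): turn R to S, flip to black, move to (2,4). |black|=10
Step 14: on WHITE (2,4): turn R to W, flip to black, move to (2,3). |black|=11
Step 15: on BLACK (2,3): turn L to S, flip to white, move to (3,3). |black|=10
Step 16: on BLACK (3,3): turn L to E, flip to white, move to (3,4). |black|=9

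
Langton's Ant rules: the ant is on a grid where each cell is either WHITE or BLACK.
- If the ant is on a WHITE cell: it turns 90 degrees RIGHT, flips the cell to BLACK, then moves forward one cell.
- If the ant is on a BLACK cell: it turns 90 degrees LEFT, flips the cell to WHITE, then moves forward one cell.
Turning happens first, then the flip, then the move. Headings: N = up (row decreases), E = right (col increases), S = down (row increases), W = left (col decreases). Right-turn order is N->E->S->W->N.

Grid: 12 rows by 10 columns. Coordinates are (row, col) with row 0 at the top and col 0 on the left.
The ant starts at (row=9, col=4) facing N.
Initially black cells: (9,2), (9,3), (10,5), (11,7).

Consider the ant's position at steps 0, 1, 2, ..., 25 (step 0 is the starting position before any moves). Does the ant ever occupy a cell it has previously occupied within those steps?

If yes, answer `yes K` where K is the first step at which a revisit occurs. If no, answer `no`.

Step 1: on WHITE (9,4): turn R to E, flip to black, move to (9,5). |black|=5 — new cell
Step 2: on WHITE (9,5): turn R to S, flip to black, move to (10,5). |black|=6 — new cell
Step 3: on BLACK (10,5): turn L to E, flip to white, move to (10,6). |black|=5 — new cell
Step 4: on WHITE (10,6): turn R to S, flip to black, move to (11,6). |black|=6 — new cell
Step 5: on WHITE (11,6): turn R to W, flip to black, move to (11,5). |black|=7 — new cell
Step 6: on WHITE (11,5): turn R to N, flip to black, move to (10,5). |black|=8 — REVISIT

Answer: yes 6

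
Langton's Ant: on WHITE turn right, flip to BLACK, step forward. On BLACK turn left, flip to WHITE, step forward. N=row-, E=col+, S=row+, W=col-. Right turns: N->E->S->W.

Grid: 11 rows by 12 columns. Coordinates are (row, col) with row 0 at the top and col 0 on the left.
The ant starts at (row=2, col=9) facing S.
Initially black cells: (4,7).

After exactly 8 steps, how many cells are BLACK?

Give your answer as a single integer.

Answer: 7

Derivation:
Step 1: on WHITE (2,9): turn R to W, flip to black, move to (2,8). |black|=2
Step 2: on WHITE (2,8): turn R to N, flip to black, move to (1,8). |black|=3
Step 3: on WHITE (1,8): turn R to E, flip to black, move to (1,9). |black|=4
Step 4: on WHITE (1,9): turn R to S, flip to black, move to (2,9). |black|=5
Step 5: on BLACK (2,9): turn L to E, flip to white, move to (2,10). |black|=4
Step 6: on WHITE (2,10): turn R to S, flip to black, move to (3,10). |black|=5
Step 7: on WHITE (3,10): turn R to W, flip to black, move to (3,9). |black|=6
Step 8: on WHITE (3,9): turn R to N, flip to black, move to (2,9). |black|=7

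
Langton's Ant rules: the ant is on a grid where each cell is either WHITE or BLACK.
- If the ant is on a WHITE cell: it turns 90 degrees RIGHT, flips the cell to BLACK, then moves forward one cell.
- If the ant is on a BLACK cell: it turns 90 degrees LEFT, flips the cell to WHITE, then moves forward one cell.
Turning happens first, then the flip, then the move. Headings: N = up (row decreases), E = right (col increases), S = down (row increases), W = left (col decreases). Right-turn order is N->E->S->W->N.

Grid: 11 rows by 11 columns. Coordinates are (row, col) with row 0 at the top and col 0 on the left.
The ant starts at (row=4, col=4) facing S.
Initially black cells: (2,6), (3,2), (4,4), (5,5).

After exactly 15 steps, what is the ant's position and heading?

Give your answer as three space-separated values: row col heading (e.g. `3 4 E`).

Answer: 5 6 E

Derivation:
Step 1: on BLACK (4,4): turn L to E, flip to white, move to (4,5). |black|=3
Step 2: on WHITE (4,5): turn R to S, flip to black, move to (5,5). |black|=4
Step 3: on BLACK (5,5): turn L to E, flip to white, move to (5,6). |black|=3
Step 4: on WHITE (5,6): turn R to S, flip to black, move to (6,6). |black|=4
Step 5: on WHITE (6,6): turn R to W, flip to black, move to (6,5). |black|=5
Step 6: on WHITE (6,5): turn R to N, flip to black, move to (5,5). |black|=6
Step 7: on WHITE (5,5): turn R to E, flip to black, move to (5,6). |black|=7
Step 8: on BLACK (5,6): turn L to N, flip to white, move to (4,6). |black|=6
Step 9: on WHITE (4,6): turn R to E, flip to black, move to (4,7). |black|=7
Step 10: on WHITE (4,7): turn R to S, flip to black, move to (5,7). |black|=8
Step 11: on WHITE (5,7): turn R to W, flip to black, move to (5,6). |black|=9
Step 12: on WHITE (5,6): turn R to N, flip to black, move to (4,6). |black|=10
Step 13: on BLACK (4,6): turn L to W, flip to white, move to (4,5). |black|=9
Step 14: on BLACK (4,5): turn L to S, flip to white, move to (5,5). |black|=8
Step 15: on BLACK (5,5): turn L to E, flip to white, move to (5,6). |black|=7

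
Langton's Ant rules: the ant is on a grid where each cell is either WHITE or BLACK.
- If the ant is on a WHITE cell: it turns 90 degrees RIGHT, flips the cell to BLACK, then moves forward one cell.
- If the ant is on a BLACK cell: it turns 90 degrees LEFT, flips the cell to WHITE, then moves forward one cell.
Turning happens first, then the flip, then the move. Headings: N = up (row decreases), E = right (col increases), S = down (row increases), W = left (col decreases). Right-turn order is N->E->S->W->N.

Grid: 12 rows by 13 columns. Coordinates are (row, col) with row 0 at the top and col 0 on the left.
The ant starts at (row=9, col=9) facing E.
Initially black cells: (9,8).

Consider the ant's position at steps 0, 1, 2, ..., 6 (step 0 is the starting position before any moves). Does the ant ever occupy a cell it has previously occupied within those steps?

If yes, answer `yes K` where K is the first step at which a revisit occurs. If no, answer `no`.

Step 1: on WHITE (9,9): turn R to S, flip to black, move to (10,9). |black|=2 — new cell
Step 2: on WHITE (10,9): turn R to W, flip to black, move to (10,8). |black|=3 — new cell
Step 3: on WHITE (10,8): turn R to N, flip to black, move to (9,8). |black|=4 — new cell
Step 4: on BLACK (9,8): turn L to W, flip to white, move to (9,7). |black|=3 — new cell
Step 5: on WHITE (9,7): turn R to N, flip to black, move to (8,7). |black|=4 — new cell
Step 6: on WHITE (8,7): turn R to E, flip to black, move to (8,8). |black|=5 — new cell
No revisit within 6 steps.

Answer: no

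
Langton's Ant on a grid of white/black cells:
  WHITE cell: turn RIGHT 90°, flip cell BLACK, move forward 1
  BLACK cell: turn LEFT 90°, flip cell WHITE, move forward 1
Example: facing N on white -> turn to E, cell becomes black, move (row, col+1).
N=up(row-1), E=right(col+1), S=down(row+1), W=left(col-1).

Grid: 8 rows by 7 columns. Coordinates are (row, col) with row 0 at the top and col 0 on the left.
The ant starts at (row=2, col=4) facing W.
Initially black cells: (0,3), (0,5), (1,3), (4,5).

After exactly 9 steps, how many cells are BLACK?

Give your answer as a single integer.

Answer: 11

Derivation:
Step 1: on WHITE (2,4): turn R to N, flip to black, move to (1,4). |black|=5
Step 2: on WHITE (1,4): turn R to E, flip to black, move to (1,5). |black|=6
Step 3: on WHITE (1,5): turn R to S, flip to black, move to (2,5). |black|=7
Step 4: on WHITE (2,5): turn R to W, flip to black, move to (2,4). |black|=8
Step 5: on BLACK (2,4): turn L to S, flip to white, move to (3,4). |black|=7
Step 6: on WHITE (3,4): turn R to W, flip to black, move to (3,3). |black|=8
Step 7: on WHITE (3,3): turn R to N, flip to black, move to (2,3). |black|=9
Step 8: on WHITE (2,3): turn R to E, flip to black, move to (2,4). |black|=10
Step 9: on WHITE (2,4): turn R to S, flip to black, move to (3,4). |black|=11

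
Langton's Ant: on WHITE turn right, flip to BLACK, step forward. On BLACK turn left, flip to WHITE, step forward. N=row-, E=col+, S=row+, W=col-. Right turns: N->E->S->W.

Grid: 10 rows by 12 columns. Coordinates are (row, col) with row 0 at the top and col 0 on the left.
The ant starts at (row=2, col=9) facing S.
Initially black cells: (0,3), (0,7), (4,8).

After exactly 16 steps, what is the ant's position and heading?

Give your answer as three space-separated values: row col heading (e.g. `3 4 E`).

Step 1: on WHITE (2,9): turn R to W, flip to black, move to (2,8). |black|=4
Step 2: on WHITE (2,8): turn R to N, flip to black, move to (1,8). |black|=5
Step 3: on WHITE (1,8): turn R to E, flip to black, move to (1,9). |black|=6
Step 4: on WHITE (1,9): turn R to S, flip to black, move to (2,9). |black|=7
Step 5: on BLACK (2,9): turn L to E, flip to white, move to (2,10). |black|=6
Step 6: on WHITE (2,10): turn R to S, flip to black, move to (3,10). |black|=7
Step 7: on WHITE (3,10): turn R to W, flip to black, move to (3,9). |black|=8
Step 8: on WHITE (3,9): turn R to N, flip to black, move to (2,9). |black|=9
Step 9: on WHITE (2,9): turn R to E, flip to black, move to (2,10). |black|=10
Step 10: on BLACK (2,10): turn L to N, flip to white, move to (1,10). |black|=9
Step 11: on WHITE (1,10): turn R to E, flip to black, move to (1,11). |black|=10
Step 12: on WHITE (1,11): turn R to S, flip to black, move to (2,11). |black|=11
Step 13: on WHITE (2,11): turn R to W, flip to black, move to (2,10). |black|=12
Step 14: on WHITE (2,10): turn R to N, flip to black, move to (1,10). |black|=13
Step 15: on BLACK (1,10): turn L to W, flip to white, move to (1,9). |black|=12
Step 16: on BLACK (1,9): turn L to S, flip to white, move to (2,9). |black|=11

Answer: 2 9 S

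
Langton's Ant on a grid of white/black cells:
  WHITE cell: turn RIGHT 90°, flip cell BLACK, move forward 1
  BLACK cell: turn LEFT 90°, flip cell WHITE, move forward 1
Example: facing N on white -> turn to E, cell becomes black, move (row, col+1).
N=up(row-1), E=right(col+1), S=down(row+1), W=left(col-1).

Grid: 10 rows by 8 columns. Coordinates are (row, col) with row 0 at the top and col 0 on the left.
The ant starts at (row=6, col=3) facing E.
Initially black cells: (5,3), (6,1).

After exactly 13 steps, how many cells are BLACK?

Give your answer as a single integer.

Step 1: on WHITE (6,3): turn R to S, flip to black, move to (7,3). |black|=3
Step 2: on WHITE (7,3): turn R to W, flip to black, move to (7,2). |black|=4
Step 3: on WHITE (7,2): turn R to N, flip to black, move to (6,2). |black|=5
Step 4: on WHITE (6,2): turn R to E, flip to black, move to (6,3). |black|=6
Step 5: on BLACK (6,3): turn L to N, flip to white, move to (5,3). |black|=5
Step 6: on BLACK (5,3): turn L to W, flip to white, move to (5,2). |black|=4
Step 7: on WHITE (5,2): turn R to N, flip to black, move to (4,2). |black|=5
Step 8: on WHITE (4,2): turn R to E, flip to black, move to (4,3). |black|=6
Step 9: on WHITE (4,3): turn R to S, flip to black, move to (5,3). |black|=7
Step 10: on WHITE (5,3): turn R to W, flip to black, move to (5,2). |black|=8
Step 11: on BLACK (5,2): turn L to S, flip to white, move to (6,2). |black|=7
Step 12: on BLACK (6,2): turn L to E, flip to white, move to (6,3). |black|=6
Step 13: on WHITE (6,3): turn R to S, flip to black, move to (7,3). |black|=7

Answer: 7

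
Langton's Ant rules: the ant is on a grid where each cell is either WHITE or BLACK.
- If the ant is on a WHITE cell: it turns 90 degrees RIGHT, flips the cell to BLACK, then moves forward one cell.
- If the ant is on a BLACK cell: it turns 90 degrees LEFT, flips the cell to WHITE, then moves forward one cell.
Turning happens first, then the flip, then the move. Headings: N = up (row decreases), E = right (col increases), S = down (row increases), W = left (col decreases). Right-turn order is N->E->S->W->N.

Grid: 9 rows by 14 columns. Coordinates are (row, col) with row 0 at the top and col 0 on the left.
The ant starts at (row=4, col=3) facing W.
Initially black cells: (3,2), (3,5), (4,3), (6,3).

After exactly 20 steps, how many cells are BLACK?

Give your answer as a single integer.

Step 1: on BLACK (4,3): turn L to S, flip to white, move to (5,3). |black|=3
Step 2: on WHITE (5,3): turn R to W, flip to black, move to (5,2). |black|=4
Step 3: on WHITE (5,2): turn R to N, flip to black, move to (4,2). |black|=5
Step 4: on WHITE (4,2): turn R to E, flip to black, move to (4,3). |black|=6
Step 5: on WHITE (4,3): turn R to S, flip to black, move to (5,3). |black|=7
Step 6: on BLACK (5,3): turn L to E, flip to white, move to (5,4). |black|=6
Step 7: on WHITE (5,4): turn R to S, flip to black, move to (6,4). |black|=7
Step 8: on WHITE (6,4): turn R to W, flip to black, move to (6,3). |black|=8
Step 9: on BLACK (6,3): turn L to S, flip to white, move to (7,3). |black|=7
Step 10: on WHITE (7,3): turn R to W, flip to black, move to (7,2). |black|=8
Step 11: on WHITE (7,2): turn R to N, flip to black, move to (6,2). |black|=9
Step 12: on WHITE (6,2): turn R to E, flip to black, move to (6,3). |black|=10
Step 13: on WHITE (6,3): turn R to S, flip to black, move to (7,3). |black|=11
Step 14: on BLACK (7,3): turn L to E, flip to white, move to (7,4). |black|=10
Step 15: on WHITE (7,4): turn R to S, flip to black, move to (8,4). |black|=11
Step 16: on WHITE (8,4): turn R to W, flip to black, move to (8,3). |black|=12
Step 17: on WHITE (8,3): turn R to N, flip to black, move to (7,3). |black|=13
Step 18: on WHITE (7,3): turn R to E, flip to black, move to (7,4). |black|=14
Step 19: on BLACK (7,4): turn L to N, flip to white, move to (6,4). |black|=13
Step 20: on BLACK (6,4): turn L to W, flip to white, move to (6,3). |black|=12

Answer: 12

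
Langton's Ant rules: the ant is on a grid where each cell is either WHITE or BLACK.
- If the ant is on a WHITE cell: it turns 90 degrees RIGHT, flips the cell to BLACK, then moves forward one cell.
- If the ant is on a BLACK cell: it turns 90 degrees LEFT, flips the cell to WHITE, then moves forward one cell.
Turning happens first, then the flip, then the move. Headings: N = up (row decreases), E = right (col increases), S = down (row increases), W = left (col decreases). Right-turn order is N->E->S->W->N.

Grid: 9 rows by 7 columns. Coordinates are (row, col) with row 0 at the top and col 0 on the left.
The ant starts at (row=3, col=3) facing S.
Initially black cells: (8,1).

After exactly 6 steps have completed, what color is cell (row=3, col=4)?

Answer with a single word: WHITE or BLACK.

Step 1: on WHITE (3,3): turn R to W, flip to black, move to (3,2). |black|=2
Step 2: on WHITE (3,2): turn R to N, flip to black, move to (2,2). |black|=3
Step 3: on WHITE (2,2): turn R to E, flip to black, move to (2,3). |black|=4
Step 4: on WHITE (2,3): turn R to S, flip to black, move to (3,3). |black|=5
Step 5: on BLACK (3,3): turn L to E, flip to white, move to (3,4). |black|=4
Step 6: on WHITE (3,4): turn R to S, flip to black, move to (4,4). |black|=5

Answer: BLACK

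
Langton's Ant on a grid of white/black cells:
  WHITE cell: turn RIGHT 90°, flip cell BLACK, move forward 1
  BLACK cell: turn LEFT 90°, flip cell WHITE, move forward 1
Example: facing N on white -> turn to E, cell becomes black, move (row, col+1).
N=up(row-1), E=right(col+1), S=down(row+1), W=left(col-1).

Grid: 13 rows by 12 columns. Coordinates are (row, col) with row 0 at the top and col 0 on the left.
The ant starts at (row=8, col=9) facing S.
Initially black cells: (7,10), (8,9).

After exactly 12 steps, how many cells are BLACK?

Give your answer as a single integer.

Step 1: on BLACK (8,9): turn L to E, flip to white, move to (8,10). |black|=1
Step 2: on WHITE (8,10): turn R to S, flip to black, move to (9,10). |black|=2
Step 3: on WHITE (9,10): turn R to W, flip to black, move to (9,9). |black|=3
Step 4: on WHITE (9,9): turn R to N, flip to black, move to (8,9). |black|=4
Step 5: on WHITE (8,9): turn R to E, flip to black, move to (8,10). |black|=5
Step 6: on BLACK (8,10): turn L to N, flip to white, move to (7,10). |black|=4
Step 7: on BLACK (7,10): turn L to W, flip to white, move to (7,9). |black|=3
Step 8: on WHITE (7,9): turn R to N, flip to black, move to (6,9). |black|=4
Step 9: on WHITE (6,9): turn R to E, flip to black, move to (6,10). |black|=5
Step 10: on WHITE (6,10): turn R to S, flip to black, move to (7,10). |black|=6
Step 11: on WHITE (7,10): turn R to W, flip to black, move to (7,9). |black|=7
Step 12: on BLACK (7,9): turn L to S, flip to white, move to (8,9). |black|=6

Answer: 6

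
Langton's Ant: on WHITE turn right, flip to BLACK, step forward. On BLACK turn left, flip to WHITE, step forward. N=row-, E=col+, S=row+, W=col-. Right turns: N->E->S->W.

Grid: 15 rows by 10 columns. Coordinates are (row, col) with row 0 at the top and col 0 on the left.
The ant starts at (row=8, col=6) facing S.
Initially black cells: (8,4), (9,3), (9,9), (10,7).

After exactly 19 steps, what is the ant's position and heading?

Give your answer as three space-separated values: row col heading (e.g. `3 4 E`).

Step 1: on WHITE (8,6): turn R to W, flip to black, move to (8,5). |black|=5
Step 2: on WHITE (8,5): turn R to N, flip to black, move to (7,5). |black|=6
Step 3: on WHITE (7,5): turn R to E, flip to black, move to (7,6). |black|=7
Step 4: on WHITE (7,6): turn R to S, flip to black, move to (8,6). |black|=8
Step 5: on BLACK (8,6): turn L to E, flip to white, move to (8,7). |black|=7
Step 6: on WHITE (8,7): turn R to S, flip to black, move to (9,7). |black|=8
Step 7: on WHITE (9,7): turn R to W, flip to black, move to (9,6). |black|=9
Step 8: on WHITE (9,6): turn R to N, flip to black, move to (8,6). |black|=10
Step 9: on WHITE (8,6): turn R to E, flip to black, move to (8,7). |black|=11
Step 10: on BLACK (8,7): turn L to N, flip to white, move to (7,7). |black|=10
Step 11: on WHITE (7,7): turn R to E, flip to black, move to (7,8). |black|=11
Step 12: on WHITE (7,8): turn R to S, flip to black, move to (8,8). |black|=12
Step 13: on WHITE (8,8): turn R to W, flip to black, move to (8,7). |black|=13
Step 14: on WHITE (8,7): turn R to N, flip to black, move to (7,7). |black|=14
Step 15: on BLACK (7,7): turn L to W, flip to white, move to (7,6). |black|=13
Step 16: on BLACK (7,6): turn L to S, flip to white, move to (8,6). |black|=12
Step 17: on BLACK (8,6): turn L to E, flip to white, move to (8,7). |black|=11
Step 18: on BLACK (8,7): turn L to N, flip to white, move to (7,7). |black|=10
Step 19: on WHITE (7,7): turn R to E, flip to black, move to (7,8). |black|=11

Answer: 7 8 E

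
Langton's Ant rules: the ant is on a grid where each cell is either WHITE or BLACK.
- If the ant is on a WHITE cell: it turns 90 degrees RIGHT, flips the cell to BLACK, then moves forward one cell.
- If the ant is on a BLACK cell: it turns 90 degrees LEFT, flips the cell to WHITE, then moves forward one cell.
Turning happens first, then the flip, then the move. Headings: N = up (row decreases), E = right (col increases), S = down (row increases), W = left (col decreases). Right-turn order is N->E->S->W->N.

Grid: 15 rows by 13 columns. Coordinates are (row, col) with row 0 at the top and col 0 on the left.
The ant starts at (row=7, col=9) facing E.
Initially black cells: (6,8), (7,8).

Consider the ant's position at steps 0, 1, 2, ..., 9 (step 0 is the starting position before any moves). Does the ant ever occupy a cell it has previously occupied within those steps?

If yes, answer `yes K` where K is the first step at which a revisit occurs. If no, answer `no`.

Step 1: on WHITE (7,9): turn R to S, flip to black, move to (8,9). |black|=3 — new cell
Step 2: on WHITE (8,9): turn R to W, flip to black, move to (8,8). |black|=4 — new cell
Step 3: on WHITE (8,8): turn R to N, flip to black, move to (7,8). |black|=5 — new cell
Step 4: on BLACK (7,8): turn L to W, flip to white, move to (7,7). |black|=4 — new cell
Step 5: on WHITE (7,7): turn R to N, flip to black, move to (6,7). |black|=5 — new cell
Step 6: on WHITE (6,7): turn R to E, flip to black, move to (6,8). |black|=6 — new cell
Step 7: on BLACK (6,8): turn L to N, flip to white, move to (5,8). |black|=5 — new cell
Step 8: on WHITE (5,8): turn R to E, flip to black, move to (5,9). |black|=6 — new cell
Step 9: on WHITE (5,9): turn R to S, flip to black, move to (6,9). |black|=7 — new cell
No revisit within 9 steps.

Answer: no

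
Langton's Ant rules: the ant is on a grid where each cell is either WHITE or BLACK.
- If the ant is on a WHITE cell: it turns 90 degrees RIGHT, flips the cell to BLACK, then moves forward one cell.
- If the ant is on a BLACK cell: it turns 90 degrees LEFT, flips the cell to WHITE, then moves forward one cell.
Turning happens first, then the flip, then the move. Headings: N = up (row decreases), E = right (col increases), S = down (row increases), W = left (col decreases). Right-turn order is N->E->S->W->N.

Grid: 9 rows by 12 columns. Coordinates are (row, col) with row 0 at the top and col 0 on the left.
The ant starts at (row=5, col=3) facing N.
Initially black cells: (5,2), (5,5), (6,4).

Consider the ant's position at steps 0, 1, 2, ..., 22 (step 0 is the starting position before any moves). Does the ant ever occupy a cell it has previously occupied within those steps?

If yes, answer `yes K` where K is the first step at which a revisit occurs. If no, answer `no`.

Step 1: on WHITE (5,3): turn R to E, flip to black, move to (5,4). |black|=4 — new cell
Step 2: on WHITE (5,4): turn R to S, flip to black, move to (6,4). |black|=5 — new cell
Step 3: on BLACK (6,4): turn L to E, flip to white, move to (6,5). |black|=4 — new cell
Step 4: on WHITE (6,5): turn R to S, flip to black, move to (7,5). |black|=5 — new cell
Step 5: on WHITE (7,5): turn R to W, flip to black, move to (7,4). |black|=6 — new cell
Step 6: on WHITE (7,4): turn R to N, flip to black, move to (6,4). |black|=7 — REVISIT

Answer: yes 6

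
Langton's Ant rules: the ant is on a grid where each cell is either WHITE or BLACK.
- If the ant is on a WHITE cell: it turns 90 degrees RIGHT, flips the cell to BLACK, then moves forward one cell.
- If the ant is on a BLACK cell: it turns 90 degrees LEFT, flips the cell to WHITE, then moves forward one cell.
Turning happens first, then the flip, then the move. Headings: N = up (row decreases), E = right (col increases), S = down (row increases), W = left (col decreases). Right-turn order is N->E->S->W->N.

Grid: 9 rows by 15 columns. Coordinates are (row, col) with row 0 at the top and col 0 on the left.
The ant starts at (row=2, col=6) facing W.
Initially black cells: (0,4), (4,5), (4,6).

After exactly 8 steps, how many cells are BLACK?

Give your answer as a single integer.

Answer: 9

Derivation:
Step 1: on WHITE (2,6): turn R to N, flip to black, move to (1,6). |black|=4
Step 2: on WHITE (1,6): turn R to E, flip to black, move to (1,7). |black|=5
Step 3: on WHITE (1,7): turn R to S, flip to black, move to (2,7). |black|=6
Step 4: on WHITE (2,7): turn R to W, flip to black, move to (2,6). |black|=7
Step 5: on BLACK (2,6): turn L to S, flip to white, move to (3,6). |black|=6
Step 6: on WHITE (3,6): turn R to W, flip to black, move to (3,5). |black|=7
Step 7: on WHITE (3,5): turn R to N, flip to black, move to (2,5). |black|=8
Step 8: on WHITE (2,5): turn R to E, flip to black, move to (2,6). |black|=9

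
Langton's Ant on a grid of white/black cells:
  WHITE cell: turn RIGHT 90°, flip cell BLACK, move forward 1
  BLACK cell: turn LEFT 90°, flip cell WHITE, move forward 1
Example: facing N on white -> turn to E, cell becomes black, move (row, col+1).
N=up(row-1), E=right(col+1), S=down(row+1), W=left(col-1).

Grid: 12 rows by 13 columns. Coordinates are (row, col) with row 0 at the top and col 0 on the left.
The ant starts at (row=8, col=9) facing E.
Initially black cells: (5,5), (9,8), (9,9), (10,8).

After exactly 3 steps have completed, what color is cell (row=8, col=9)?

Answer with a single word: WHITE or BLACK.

Answer: BLACK

Derivation:
Step 1: on WHITE (8,9): turn R to S, flip to black, move to (9,9). |black|=5
Step 2: on BLACK (9,9): turn L to E, flip to white, move to (9,10). |black|=4
Step 3: on WHITE (9,10): turn R to S, flip to black, move to (10,10). |black|=5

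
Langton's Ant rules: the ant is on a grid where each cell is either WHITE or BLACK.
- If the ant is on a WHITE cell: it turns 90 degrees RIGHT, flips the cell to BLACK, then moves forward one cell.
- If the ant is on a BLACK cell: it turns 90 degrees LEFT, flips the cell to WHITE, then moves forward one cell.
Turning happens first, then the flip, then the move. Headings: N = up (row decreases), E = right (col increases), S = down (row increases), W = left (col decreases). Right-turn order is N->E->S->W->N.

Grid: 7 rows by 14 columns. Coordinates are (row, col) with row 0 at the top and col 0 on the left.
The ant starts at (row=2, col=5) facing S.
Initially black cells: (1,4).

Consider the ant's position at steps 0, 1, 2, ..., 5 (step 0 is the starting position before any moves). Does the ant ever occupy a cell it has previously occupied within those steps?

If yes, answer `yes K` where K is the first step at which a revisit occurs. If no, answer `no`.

Answer: no

Derivation:
Step 1: on WHITE (2,5): turn R to W, flip to black, move to (2,4). |black|=2 — new cell
Step 2: on WHITE (2,4): turn R to N, flip to black, move to (1,4). |black|=3 — new cell
Step 3: on BLACK (1,4): turn L to W, flip to white, move to (1,3). |black|=2 — new cell
Step 4: on WHITE (1,3): turn R to N, flip to black, move to (0,3). |black|=3 — new cell
Step 5: on WHITE (0,3): turn R to E, flip to black, move to (0,4). |black|=4 — new cell
No revisit within 5 steps.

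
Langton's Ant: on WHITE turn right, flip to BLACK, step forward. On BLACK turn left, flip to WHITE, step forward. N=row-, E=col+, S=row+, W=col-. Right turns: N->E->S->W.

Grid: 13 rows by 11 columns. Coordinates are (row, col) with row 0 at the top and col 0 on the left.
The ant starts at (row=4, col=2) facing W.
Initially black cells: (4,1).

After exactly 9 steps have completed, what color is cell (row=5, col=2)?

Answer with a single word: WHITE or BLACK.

Step 1: on WHITE (4,2): turn R to N, flip to black, move to (3,2). |black|=2
Step 2: on WHITE (3,2): turn R to E, flip to black, move to (3,3). |black|=3
Step 3: on WHITE (3,3): turn R to S, flip to black, move to (4,3). |black|=4
Step 4: on WHITE (4,3): turn R to W, flip to black, move to (4,2). |black|=5
Step 5: on BLACK (4,2): turn L to S, flip to white, move to (5,2). |black|=4
Step 6: on WHITE (5,2): turn R to W, flip to black, move to (5,1). |black|=5
Step 7: on WHITE (5,1): turn R to N, flip to black, move to (4,1). |black|=6
Step 8: on BLACK (4,1): turn L to W, flip to white, move to (4,0). |black|=5
Step 9: on WHITE (4,0): turn R to N, flip to black, move to (3,0). |black|=6

Answer: BLACK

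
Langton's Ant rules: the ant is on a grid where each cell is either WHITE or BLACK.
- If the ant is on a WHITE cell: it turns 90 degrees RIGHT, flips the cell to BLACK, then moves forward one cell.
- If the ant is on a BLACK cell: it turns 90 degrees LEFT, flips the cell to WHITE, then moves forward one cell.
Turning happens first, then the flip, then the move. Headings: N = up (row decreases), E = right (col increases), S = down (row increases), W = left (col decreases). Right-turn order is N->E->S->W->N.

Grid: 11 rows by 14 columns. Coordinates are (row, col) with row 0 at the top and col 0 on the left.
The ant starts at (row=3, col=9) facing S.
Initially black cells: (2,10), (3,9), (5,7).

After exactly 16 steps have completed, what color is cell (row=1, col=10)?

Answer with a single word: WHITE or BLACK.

Answer: BLACK

Derivation:
Step 1: on BLACK (3,9): turn L to E, flip to white, move to (3,10). |black|=2
Step 2: on WHITE (3,10): turn R to S, flip to black, move to (4,10). |black|=3
Step 3: on WHITE (4,10): turn R to W, flip to black, move to (4,9). |black|=4
Step 4: on WHITE (4,9): turn R to N, flip to black, move to (3,9). |black|=5
Step 5: on WHITE (3,9): turn R to E, flip to black, move to (3,10). |black|=6
Step 6: on BLACK (3,10): turn L to N, flip to white, move to (2,10). |black|=5
Step 7: on BLACK (2,10): turn L to W, flip to white, move to (2,9). |black|=4
Step 8: on WHITE (2,9): turn R to N, flip to black, move to (1,9). |black|=5
Step 9: on WHITE (1,9): turn R to E, flip to black, move to (1,10). |black|=6
Step 10: on WHITE (1,10): turn R to S, flip to black, move to (2,10). |black|=7
Step 11: on WHITE (2,10): turn R to W, flip to black, move to (2,9). |black|=8
Step 12: on BLACK (2,9): turn L to S, flip to white, move to (3,9). |black|=7
Step 13: on BLACK (3,9): turn L to E, flip to white, move to (3,10). |black|=6
Step 14: on WHITE (3,10): turn R to S, flip to black, move to (4,10). |black|=7
Step 15: on BLACK (4,10): turn L to E, flip to white, move to (4,11). |black|=6
Step 16: on WHITE (4,11): turn R to S, flip to black, move to (5,11). |black|=7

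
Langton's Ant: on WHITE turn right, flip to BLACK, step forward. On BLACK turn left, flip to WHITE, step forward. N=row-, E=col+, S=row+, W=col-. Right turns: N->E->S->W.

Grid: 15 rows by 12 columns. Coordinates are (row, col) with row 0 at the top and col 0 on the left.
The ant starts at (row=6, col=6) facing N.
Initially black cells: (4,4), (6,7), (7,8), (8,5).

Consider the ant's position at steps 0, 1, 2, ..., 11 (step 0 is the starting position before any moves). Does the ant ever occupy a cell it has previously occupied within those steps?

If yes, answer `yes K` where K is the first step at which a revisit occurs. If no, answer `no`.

Answer: yes 5

Derivation:
Step 1: on WHITE (6,6): turn R to E, flip to black, move to (6,7). |black|=5 — new cell
Step 2: on BLACK (6,7): turn L to N, flip to white, move to (5,7). |black|=4 — new cell
Step 3: on WHITE (5,7): turn R to E, flip to black, move to (5,8). |black|=5 — new cell
Step 4: on WHITE (5,8): turn R to S, flip to black, move to (6,8). |black|=6 — new cell
Step 5: on WHITE (6,8): turn R to W, flip to black, move to (6,7). |black|=7 — REVISIT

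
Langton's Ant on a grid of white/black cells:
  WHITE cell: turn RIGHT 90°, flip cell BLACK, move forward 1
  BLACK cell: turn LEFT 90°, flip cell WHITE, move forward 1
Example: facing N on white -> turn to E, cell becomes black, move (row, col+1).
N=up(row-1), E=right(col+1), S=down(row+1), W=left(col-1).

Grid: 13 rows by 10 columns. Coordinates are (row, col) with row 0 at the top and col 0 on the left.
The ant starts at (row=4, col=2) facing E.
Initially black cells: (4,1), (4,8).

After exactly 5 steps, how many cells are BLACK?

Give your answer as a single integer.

Step 1: on WHITE (4,2): turn R to S, flip to black, move to (5,2). |black|=3
Step 2: on WHITE (5,2): turn R to W, flip to black, move to (5,1). |black|=4
Step 3: on WHITE (5,1): turn R to N, flip to black, move to (4,1). |black|=5
Step 4: on BLACK (4,1): turn L to W, flip to white, move to (4,0). |black|=4
Step 5: on WHITE (4,0): turn R to N, flip to black, move to (3,0). |black|=5

Answer: 5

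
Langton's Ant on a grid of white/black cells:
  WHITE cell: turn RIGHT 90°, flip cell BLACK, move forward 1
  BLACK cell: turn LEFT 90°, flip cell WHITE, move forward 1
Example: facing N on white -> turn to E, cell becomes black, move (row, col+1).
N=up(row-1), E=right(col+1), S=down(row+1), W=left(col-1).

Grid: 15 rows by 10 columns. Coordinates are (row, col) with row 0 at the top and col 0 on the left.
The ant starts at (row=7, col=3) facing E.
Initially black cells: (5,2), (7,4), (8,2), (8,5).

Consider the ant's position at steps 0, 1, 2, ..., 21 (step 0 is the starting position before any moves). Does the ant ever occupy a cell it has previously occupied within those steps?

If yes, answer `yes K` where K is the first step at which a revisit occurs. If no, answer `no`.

Step 1: on WHITE (7,3): turn R to S, flip to black, move to (8,3). |black|=5 — new cell
Step 2: on WHITE (8,3): turn R to W, flip to black, move to (8,2). |black|=6 — new cell
Step 3: on BLACK (8,2): turn L to S, flip to white, move to (9,2). |black|=5 — new cell
Step 4: on WHITE (9,2): turn R to W, flip to black, move to (9,1). |black|=6 — new cell
Step 5: on WHITE (9,1): turn R to N, flip to black, move to (8,1). |black|=7 — new cell
Step 6: on WHITE (8,1): turn R to E, flip to black, move to (8,2). |black|=8 — REVISIT

Answer: yes 6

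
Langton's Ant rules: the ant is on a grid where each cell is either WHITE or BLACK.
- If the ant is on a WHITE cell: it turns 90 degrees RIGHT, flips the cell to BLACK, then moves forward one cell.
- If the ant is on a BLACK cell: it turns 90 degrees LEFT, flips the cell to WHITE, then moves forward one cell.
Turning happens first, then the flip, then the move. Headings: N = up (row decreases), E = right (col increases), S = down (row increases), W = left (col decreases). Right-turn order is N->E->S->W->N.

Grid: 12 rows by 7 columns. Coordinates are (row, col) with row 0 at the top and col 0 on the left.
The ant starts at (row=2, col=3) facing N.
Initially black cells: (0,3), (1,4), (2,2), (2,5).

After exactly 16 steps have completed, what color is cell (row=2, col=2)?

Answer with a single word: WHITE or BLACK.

Answer: BLACK

Derivation:
Step 1: on WHITE (2,3): turn R to E, flip to black, move to (2,4). |black|=5
Step 2: on WHITE (2,4): turn R to S, flip to black, move to (3,4). |black|=6
Step 3: on WHITE (3,4): turn R to W, flip to black, move to (3,3). |black|=7
Step 4: on WHITE (3,3): turn R to N, flip to black, move to (2,3). |black|=8
Step 5: on BLACK (2,3): turn L to W, flip to white, move to (2,2). |black|=7
Step 6: on BLACK (2,2): turn L to S, flip to white, move to (3,2). |black|=6
Step 7: on WHITE (3,2): turn R to W, flip to black, move to (3,1). |black|=7
Step 8: on WHITE (3,1): turn R to N, flip to black, move to (2,1). |black|=8
Step 9: on WHITE (2,1): turn R to E, flip to black, move to (2,2). |black|=9
Step 10: on WHITE (2,2): turn R to S, flip to black, move to (3,2). |black|=10
Step 11: on BLACK (3,2): turn L to E, flip to white, move to (3,3). |black|=9
Step 12: on BLACK (3,3): turn L to N, flip to white, move to (2,3). |black|=8
Step 13: on WHITE (2,3): turn R to E, flip to black, move to (2,4). |black|=9
Step 14: on BLACK (2,4): turn L to N, flip to white, move to (1,4). |black|=8
Step 15: on BLACK (1,4): turn L to W, flip to white, move to (1,3). |black|=7
Step 16: on WHITE (1,3): turn R to N, flip to black, move to (0,3). |black|=8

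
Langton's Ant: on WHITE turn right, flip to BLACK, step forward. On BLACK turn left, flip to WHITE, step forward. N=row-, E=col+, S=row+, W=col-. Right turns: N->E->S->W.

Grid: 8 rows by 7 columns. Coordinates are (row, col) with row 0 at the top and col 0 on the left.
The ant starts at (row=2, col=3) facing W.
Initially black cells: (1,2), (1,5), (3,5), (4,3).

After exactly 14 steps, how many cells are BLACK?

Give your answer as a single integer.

Answer: 12

Derivation:
Step 1: on WHITE (2,3): turn R to N, flip to black, move to (1,3). |black|=5
Step 2: on WHITE (1,3): turn R to E, flip to black, move to (1,4). |black|=6
Step 3: on WHITE (1,4): turn R to S, flip to black, move to (2,4). |black|=7
Step 4: on WHITE (2,4): turn R to W, flip to black, move to (2,3). |black|=8
Step 5: on BLACK (2,3): turn L to S, flip to white, move to (3,3). |black|=7
Step 6: on WHITE (3,3): turn R to W, flip to black, move to (3,2). |black|=8
Step 7: on WHITE (3,2): turn R to N, flip to black, move to (2,2). |black|=9
Step 8: on WHITE (2,2): turn R to E, flip to black, move to (2,3). |black|=10
Step 9: on WHITE (2,3): turn R to S, flip to black, move to (3,3). |black|=11
Step 10: on BLACK (3,3): turn L to E, flip to white, move to (3,4). |black|=10
Step 11: on WHITE (3,4): turn R to S, flip to black, move to (4,4). |black|=11
Step 12: on WHITE (4,4): turn R to W, flip to black, move to (4,3). |black|=12
Step 13: on BLACK (4,3): turn L to S, flip to white, move to (5,3). |black|=11
Step 14: on WHITE (5,3): turn R to W, flip to black, move to (5,2). |black|=12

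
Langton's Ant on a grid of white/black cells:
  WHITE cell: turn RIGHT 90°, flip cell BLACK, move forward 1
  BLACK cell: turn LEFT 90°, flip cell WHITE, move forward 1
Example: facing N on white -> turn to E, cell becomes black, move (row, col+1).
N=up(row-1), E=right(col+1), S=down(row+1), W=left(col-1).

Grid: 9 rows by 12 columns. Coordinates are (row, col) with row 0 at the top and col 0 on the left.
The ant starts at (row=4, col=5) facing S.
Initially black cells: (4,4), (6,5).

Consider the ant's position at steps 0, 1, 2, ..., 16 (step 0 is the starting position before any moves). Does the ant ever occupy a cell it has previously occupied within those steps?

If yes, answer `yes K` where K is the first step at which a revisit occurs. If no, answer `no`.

Step 1: on WHITE (4,5): turn R to W, flip to black, move to (4,4). |black|=3 — new cell
Step 2: on BLACK (4,4): turn L to S, flip to white, move to (5,4). |black|=2 — new cell
Step 3: on WHITE (5,4): turn R to W, flip to black, move to (5,3). |black|=3 — new cell
Step 4: on WHITE (5,3): turn R to N, flip to black, move to (4,3). |black|=4 — new cell
Step 5: on WHITE (4,3): turn R to E, flip to black, move to (4,4). |black|=5 — REVISIT

Answer: yes 5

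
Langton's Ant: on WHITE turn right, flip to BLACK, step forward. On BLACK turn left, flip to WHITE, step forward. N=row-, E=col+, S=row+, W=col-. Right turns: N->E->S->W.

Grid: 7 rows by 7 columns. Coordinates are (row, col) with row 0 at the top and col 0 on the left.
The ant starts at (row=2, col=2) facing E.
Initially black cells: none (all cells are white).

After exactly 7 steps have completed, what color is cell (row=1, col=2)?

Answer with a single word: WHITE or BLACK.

Step 1: on WHITE (2,2): turn R to S, flip to black, move to (3,2). |black|=1
Step 2: on WHITE (3,2): turn R to W, flip to black, move to (3,1). |black|=2
Step 3: on WHITE (3,1): turn R to N, flip to black, move to (2,1). |black|=3
Step 4: on WHITE (2,1): turn R to E, flip to black, move to (2,2). |black|=4
Step 5: on BLACK (2,2): turn L to N, flip to white, move to (1,2). |black|=3
Step 6: on WHITE (1,2): turn R to E, flip to black, move to (1,3). |black|=4
Step 7: on WHITE (1,3): turn R to S, flip to black, move to (2,3). |black|=5

Answer: BLACK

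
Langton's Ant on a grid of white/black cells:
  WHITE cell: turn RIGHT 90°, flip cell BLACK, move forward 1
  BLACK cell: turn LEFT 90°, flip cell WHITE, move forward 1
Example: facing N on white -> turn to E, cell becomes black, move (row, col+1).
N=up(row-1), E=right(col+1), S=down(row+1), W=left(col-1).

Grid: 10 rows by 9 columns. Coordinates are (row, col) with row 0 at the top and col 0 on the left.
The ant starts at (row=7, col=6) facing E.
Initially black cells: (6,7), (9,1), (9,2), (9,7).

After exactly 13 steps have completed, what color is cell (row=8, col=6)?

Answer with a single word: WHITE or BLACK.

Step 1: on WHITE (7,6): turn R to S, flip to black, move to (8,6). |black|=5
Step 2: on WHITE (8,6): turn R to W, flip to black, move to (8,5). |black|=6
Step 3: on WHITE (8,5): turn R to N, flip to black, move to (7,5). |black|=7
Step 4: on WHITE (7,5): turn R to E, flip to black, move to (7,6). |black|=8
Step 5: on BLACK (7,6): turn L to N, flip to white, move to (6,6). |black|=7
Step 6: on WHITE (6,6): turn R to E, flip to black, move to (6,7). |black|=8
Step 7: on BLACK (6,7): turn L to N, flip to white, move to (5,7). |black|=7
Step 8: on WHITE (5,7): turn R to E, flip to black, move to (5,8). |black|=8
Step 9: on WHITE (5,8): turn R to S, flip to black, move to (6,8). |black|=9
Step 10: on WHITE (6,8): turn R to W, flip to black, move to (6,7). |black|=10
Step 11: on WHITE (6,7): turn R to N, flip to black, move to (5,7). |black|=11
Step 12: on BLACK (5,7): turn L to W, flip to white, move to (5,6). |black|=10
Step 13: on WHITE (5,6): turn R to N, flip to black, move to (4,6). |black|=11

Answer: BLACK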